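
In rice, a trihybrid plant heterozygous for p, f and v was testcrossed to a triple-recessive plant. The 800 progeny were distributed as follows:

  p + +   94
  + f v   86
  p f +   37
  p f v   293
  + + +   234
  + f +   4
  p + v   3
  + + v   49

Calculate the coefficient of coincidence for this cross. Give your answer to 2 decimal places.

The two most frequent reciprocal classes, p f v and + + +, are the parental types, so the F1 was p f v / + + +.
The two rarest classes, p + v and + f +, are the double crossovers. Comparing them with the parentals, only the f allele has switched, so f is the middle locus and the order is v – f – p.
v–f: (86 + 7)/800 = 0.1163; f–p: (180 + 7)/800 = 0.2338.
Expected DCO frequency = 0.1163 × 0.2338 ≈ 0.02719; observed = 7/800 ≈ 0.00875.
Coefficient of coincidence = 0.00875/0.02719 ≈ 0.32.

0.32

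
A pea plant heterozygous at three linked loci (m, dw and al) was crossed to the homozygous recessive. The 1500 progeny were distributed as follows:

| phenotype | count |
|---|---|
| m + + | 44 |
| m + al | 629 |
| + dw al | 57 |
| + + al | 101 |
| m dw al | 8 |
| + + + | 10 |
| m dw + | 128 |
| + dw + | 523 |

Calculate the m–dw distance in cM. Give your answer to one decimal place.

The two most frequent reciprocal classes, m + al and + dw +, are the parental types, so the F1 was m + al / + dw +.
The two rarest classes, m dw al and + + +, are the double crossovers. Comparing them with the parentals, only the dw allele has switched, so dw is the middle locus and the order is al – dw – m.
Crossovers in the dw–m interval produce the single-crossover classes + + al and m dw + (101 + 128 = 229) plus the double crossovers (18).
RF(dw–m) = (229 + 18) / 1500 = 247/1500 = 0.1647 → 16.5 cM.

16.5 cM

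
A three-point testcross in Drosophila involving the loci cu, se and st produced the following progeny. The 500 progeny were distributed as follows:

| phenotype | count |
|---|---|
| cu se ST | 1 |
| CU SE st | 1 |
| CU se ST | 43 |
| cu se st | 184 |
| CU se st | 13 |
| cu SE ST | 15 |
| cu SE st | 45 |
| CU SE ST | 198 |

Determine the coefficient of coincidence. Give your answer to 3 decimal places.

0.370

The two most frequent reciprocal classes, cu se st and CU SE ST, are the parental types, so the F1 was cu se st / CU SE ST.
The two rarest classes, cu se ST and CU SE st, are the double crossovers. Comparing them with the parentals, only the st allele has switched, so st is the middle locus and the order is cu – st – se.
cu–st: (28 + 2)/500 = 0.0600; st–se: (88 + 2)/500 = 0.1800.
Expected DCO frequency = 0.0600 × 0.1800 ≈ 0.01080; observed = 2/500 ≈ 0.00400.
Coefficient of coincidence = 0.00400/0.01080 ≈ 0.370.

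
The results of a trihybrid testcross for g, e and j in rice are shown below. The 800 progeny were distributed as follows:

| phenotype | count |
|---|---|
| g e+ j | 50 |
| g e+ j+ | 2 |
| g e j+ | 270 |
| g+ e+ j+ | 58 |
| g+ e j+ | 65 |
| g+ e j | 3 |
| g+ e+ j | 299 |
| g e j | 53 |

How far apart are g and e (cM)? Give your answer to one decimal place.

The two most frequent reciprocal classes, g e j+ and g+ e+ j, are the parental types, so the F1 was g e j+ / g+ e+ j.
The two rarest classes, g e+ j+ and g+ e j, are the double crossovers. Comparing them with the parentals, only the e allele has switched, so e is the middle locus and the order is g – e – j.
Crossovers in the g–e interval produce the single-crossover classes g+ e j+ and g e+ j (65 + 50 = 115) plus the double crossovers (5).
RF(g–e) = (115 + 5) / 800 = 120/800 = 0.1500 → 15.0 cM.

15.0 cM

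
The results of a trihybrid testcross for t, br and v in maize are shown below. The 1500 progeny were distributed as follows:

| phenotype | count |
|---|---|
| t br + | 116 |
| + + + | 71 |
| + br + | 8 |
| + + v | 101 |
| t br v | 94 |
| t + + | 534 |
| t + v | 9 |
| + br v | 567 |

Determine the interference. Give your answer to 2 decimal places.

0.40

The two most frequent reciprocal classes, + br v and t + +, are the parental types, so the F1 was + br v / t + +.
The two rarest classes, + br + and t + v, are the double crossovers. Comparing them with the parentals, only the v allele has switched, so v is the middle locus and the order is t – v – br.
t–v: (165 + 17)/1500 = 0.1213; v–br: (217 + 17)/1500 = 0.1560.
Expected DCO frequency = 0.1213 × 0.1560 ≈ 0.01892; observed = 17/1500 ≈ 0.01133.
Coefficient of coincidence = 0.01133/0.01892 ≈ 0.60; interference = 1 − 0.60 = 0.40.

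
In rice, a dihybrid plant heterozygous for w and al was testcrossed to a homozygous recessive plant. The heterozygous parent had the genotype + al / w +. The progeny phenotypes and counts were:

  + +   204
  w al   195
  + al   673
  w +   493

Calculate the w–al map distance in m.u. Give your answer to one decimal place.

The recombinant classes are + + and w al: 204 + 195 = 399.
Recombination frequency = 399/1565 = 0.2550 ≈ 25.5%, i.e. 25.5 m.u.

25.5 m.u.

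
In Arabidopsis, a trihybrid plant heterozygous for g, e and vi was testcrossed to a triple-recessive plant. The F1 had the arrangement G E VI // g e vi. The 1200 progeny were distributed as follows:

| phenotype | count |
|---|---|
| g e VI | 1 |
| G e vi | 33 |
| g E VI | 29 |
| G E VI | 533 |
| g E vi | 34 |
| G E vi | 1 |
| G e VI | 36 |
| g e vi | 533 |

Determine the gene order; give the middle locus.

The two rarest classes, G E vi and g e VI, are the double crossovers. Comparing them with the parentals, only the vi allele has switched, so vi is the middle locus and the order is e – vi – g.

vi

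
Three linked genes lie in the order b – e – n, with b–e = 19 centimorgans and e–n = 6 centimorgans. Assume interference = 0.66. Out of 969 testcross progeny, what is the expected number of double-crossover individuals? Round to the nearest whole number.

Map distances give recombination frequencies of 0.190 and 0.060 for the two intervals.
With interference 0.66 (so coincidence = 0.34), expected double-crossover frequency = 0.190 × 0.060 × 0.34 = 0.00388.
Expected number = 0.00388 × 969 = 3.76 ≈ 4.

4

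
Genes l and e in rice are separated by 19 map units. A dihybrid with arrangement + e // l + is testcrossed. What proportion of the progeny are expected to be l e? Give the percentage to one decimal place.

9.5%

A map distance of 19 map units corresponds to a recombination frequency of 0.190.
The F1 is + e / l +, so l e is a recombinant gamete class with expected frequency r/2 = 0.190/2 = 0.0950.
That is 0.0950 = 9.5% of the progeny.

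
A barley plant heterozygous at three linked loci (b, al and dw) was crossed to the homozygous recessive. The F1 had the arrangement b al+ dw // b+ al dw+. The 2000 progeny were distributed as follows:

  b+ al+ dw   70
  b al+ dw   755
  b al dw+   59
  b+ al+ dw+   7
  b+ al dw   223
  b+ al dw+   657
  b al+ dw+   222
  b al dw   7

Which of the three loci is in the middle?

al

The two rarest classes, b al dw and b+ al+ dw+, are the double crossovers. Comparing them with the parentals, only the al allele has switched, so al is the middle locus and the order is dw – al – b.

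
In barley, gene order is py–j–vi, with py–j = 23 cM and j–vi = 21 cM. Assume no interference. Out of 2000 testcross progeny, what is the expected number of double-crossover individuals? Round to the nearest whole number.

97

Map distances give recombination frequencies of 0.230 and 0.210 for the two intervals.
With no interference, expected double-crossover frequency = 0.230 × 0.210 = 0.04830.
Expected number = 0.04830 × 2000 = 96.60 ≈ 97.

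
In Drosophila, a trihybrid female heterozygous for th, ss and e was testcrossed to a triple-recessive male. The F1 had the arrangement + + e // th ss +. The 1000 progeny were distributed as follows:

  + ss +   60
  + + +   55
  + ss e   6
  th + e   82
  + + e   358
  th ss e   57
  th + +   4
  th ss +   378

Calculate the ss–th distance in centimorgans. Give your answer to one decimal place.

The two rarest classes, + ss e and th + +, are the double crossovers. Comparing them with the parentals, only the ss allele has switched, so ss is the middle locus and the order is e – ss – th.
Crossovers in the ss–th interval produce the single-crossover classes th + e and + ss + (82 + 60 = 142) plus the double crossovers (10).
RF(ss–th) = (142 + 10) / 1000 = 152/1000 = 0.1520 → 15.2 centimorgans.

15.2 centimorgans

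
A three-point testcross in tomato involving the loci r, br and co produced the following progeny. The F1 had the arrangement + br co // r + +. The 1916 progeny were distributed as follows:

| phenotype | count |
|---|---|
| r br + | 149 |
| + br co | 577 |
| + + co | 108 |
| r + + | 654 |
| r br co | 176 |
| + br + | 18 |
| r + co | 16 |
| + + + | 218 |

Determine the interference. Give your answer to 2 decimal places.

The two rarest classes, + br + and r + co, are the double crossovers. Comparing them with the parentals, only the co allele has switched, so co is the middle locus and the order is r – co – br.
r–co: (394 + 34)/1916 = 0.2234; co–br: (257 + 34)/1916 = 0.1519.
Expected DCO frequency = 0.2234 × 0.1519 ≈ 0.03393; observed = 34/1916 ≈ 0.01775.
Coefficient of coincidence = 0.01775/0.03393 ≈ 0.52; interference = 1 − 0.52 = 0.48.

0.48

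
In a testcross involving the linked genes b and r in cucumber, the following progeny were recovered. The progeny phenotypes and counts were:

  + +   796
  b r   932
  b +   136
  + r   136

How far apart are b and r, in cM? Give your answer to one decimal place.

13.6 cM

The two most frequent classes, + + (796) and b r (932), are the parental types, so the F1 was + + / b r.
The recombinant classes are + r and b +: 136 + 136 = 272.
Recombination frequency = 272/2000 = 0.1360 ≈ 13.6%, i.e. 13.6 cM.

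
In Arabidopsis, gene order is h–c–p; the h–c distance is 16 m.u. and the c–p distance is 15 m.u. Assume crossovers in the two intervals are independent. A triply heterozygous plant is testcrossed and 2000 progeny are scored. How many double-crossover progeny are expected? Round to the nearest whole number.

48

Map distances give recombination frequencies of 0.160 and 0.150 for the two intervals.
With no interference, expected double-crossover frequency = 0.160 × 0.150 = 0.02400.
Expected number = 0.02400 × 2000 = 48.00 ≈ 48.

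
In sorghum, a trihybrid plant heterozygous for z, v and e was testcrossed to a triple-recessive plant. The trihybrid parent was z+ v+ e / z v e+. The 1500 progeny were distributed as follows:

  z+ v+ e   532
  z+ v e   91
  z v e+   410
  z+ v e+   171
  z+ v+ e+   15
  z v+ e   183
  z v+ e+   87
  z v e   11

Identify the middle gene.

The two rarest classes, z+ v+ e+ and z v e, are the double crossovers. Comparing them with the parentals, only the e allele has switched, so e is the middle locus and the order is z – e – v.

e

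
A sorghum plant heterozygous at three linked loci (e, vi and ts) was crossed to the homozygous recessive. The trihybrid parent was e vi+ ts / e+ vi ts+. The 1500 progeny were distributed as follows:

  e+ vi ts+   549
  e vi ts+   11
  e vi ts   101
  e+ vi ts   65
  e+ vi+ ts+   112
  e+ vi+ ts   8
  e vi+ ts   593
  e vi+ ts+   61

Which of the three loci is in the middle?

e

The two rarest classes, e+ vi+ ts and e vi ts+, are the double crossovers. Comparing them with the parentals, only the e allele has switched, so e is the middle locus and the order is ts – e – vi.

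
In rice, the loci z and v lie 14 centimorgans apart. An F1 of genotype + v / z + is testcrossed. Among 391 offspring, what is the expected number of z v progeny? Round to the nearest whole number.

A map distance of 14 centimorgans corresponds to a recombination frequency of 0.140.
The F1 is + v / z +, so z v is a recombinant gamete class with expected frequency r/2 = 0.140/2 = 0.0700.
Expected number = 0.0700 × 391 = 27.37 ≈ 27.

27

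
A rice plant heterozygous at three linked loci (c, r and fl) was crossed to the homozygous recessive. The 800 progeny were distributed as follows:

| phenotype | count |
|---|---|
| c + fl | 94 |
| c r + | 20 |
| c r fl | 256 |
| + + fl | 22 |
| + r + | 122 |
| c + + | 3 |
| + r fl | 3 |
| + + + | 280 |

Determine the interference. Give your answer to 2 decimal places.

0.55

The two most frequent reciprocal classes, c r fl and + + +, are the parental types, so the F1 was c r fl / + + +.
The two rarest classes, + r fl and c + +, are the double crossovers. Comparing them with the parentals, only the c allele has switched, so c is the middle locus and the order is fl – c – r.
fl–c: (42 + 6)/800 = 0.0600; c–r: (216 + 6)/800 = 0.2775.
Expected DCO frequency = 0.0600 × 0.2775 ≈ 0.01665; observed = 6/800 ≈ 0.00750.
Coefficient of coincidence = 0.00750/0.01665 ≈ 0.45; interference = 1 − 0.45 = 0.55.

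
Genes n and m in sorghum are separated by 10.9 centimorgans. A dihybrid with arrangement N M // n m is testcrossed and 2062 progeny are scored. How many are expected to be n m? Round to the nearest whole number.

919

A map distance of 10.9 centimorgans corresponds to a recombination frequency of 0.109.
The F1 is N M / n m, so n m is a parental gamete class with expected frequency (1 − r)/2 = 0.891/2 = 0.4455.
Expected number = 0.4455 × 2062 = 918.62 ≈ 919.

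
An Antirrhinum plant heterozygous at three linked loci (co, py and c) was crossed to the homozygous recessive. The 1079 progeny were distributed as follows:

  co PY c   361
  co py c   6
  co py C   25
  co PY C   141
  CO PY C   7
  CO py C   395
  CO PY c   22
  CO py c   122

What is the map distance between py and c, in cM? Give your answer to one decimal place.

25.6 cM

The two most frequent reciprocal classes, CO py C and co PY c, are the parental types, so the F1 was CO py C / co PY c.
The two rarest classes, CO PY C and co py c, are the double crossovers. Comparing them with the parentals, only the py allele has switched, so py is the middle locus and the order is c – py – co.
Crossovers in the c–py interval produce the single-crossover classes CO py c and co PY C (122 + 141 = 263) plus the double crossovers (13).
RF(c–py) = (263 + 13) / 1079 = 276/1079 = 0.2558 → 25.6 cM.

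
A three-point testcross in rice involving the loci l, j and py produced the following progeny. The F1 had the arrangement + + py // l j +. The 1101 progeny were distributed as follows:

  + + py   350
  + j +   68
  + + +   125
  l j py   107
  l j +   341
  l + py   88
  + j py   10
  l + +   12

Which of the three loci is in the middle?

j

The two rarest classes, + j py and l + +, are the double crossovers. Comparing them with the parentals, only the j allele has switched, so j is the middle locus and the order is py – j – l.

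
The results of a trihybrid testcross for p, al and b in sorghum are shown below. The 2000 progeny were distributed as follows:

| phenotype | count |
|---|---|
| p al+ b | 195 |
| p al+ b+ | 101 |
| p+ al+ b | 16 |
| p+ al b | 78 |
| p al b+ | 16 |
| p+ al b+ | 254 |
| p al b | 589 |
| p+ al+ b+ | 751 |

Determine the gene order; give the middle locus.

b

The two most frequent reciprocal classes, p al b and p+ al+ b+, are the parental types, so the F1 was p al b / p+ al+ b+.
The two rarest classes, p al b+ and p+ al+ b, are the double crossovers. Comparing them with the parentals, only the b allele has switched, so b is the middle locus and the order is al – b – p.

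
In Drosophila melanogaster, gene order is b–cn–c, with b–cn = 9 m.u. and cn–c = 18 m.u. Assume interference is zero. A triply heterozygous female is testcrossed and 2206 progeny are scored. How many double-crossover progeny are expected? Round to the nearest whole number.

Map distances give recombination frequencies of 0.090 and 0.180 for the two intervals.
With no interference, expected double-crossover frequency = 0.090 × 0.180 = 0.01620.
Expected number = 0.01620 × 2206 = 35.74 ≈ 36.

36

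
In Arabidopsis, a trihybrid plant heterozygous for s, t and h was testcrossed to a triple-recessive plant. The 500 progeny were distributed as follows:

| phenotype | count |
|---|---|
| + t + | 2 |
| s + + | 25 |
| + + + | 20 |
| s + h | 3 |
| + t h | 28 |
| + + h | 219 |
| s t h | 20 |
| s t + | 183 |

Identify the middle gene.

The two most frequent reciprocal classes, + + h and s t +, are the parental types, so the F1 was + + h / s t +.
The two rarest classes, s + h and + t +, are the double crossovers. Comparing them with the parentals, only the s allele has switched, so s is the middle locus and the order is h – s – t.

s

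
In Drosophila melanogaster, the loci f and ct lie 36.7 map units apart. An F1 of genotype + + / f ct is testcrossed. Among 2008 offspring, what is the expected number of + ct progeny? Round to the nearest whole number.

368

A map distance of 36.7 map units corresponds to a recombination frequency of 0.367.
The F1 is + + / f ct, so + ct is a recombinant gamete class with expected frequency r/2 = 0.367/2 = 0.1835.
Expected number = 0.1835 × 2008 = 368.47 ≈ 368.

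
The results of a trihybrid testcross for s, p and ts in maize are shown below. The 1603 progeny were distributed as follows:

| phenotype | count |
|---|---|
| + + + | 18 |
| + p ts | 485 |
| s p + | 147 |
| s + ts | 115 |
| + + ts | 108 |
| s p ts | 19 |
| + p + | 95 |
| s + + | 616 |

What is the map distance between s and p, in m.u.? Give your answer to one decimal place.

The two most frequent reciprocal classes, s + + and + p ts, are the parental types, so the F1 was s + + / + p ts.
The two rarest classes, + + + and s p ts, are the double crossovers. Comparing them with the parentals, only the s allele has switched, so s is the middle locus and the order is p – s – ts.
Crossovers in the p–s interval produce the single-crossover classes s p + and + + ts (147 + 108 = 255) plus the double crossovers (37).
RF(p–s) = (255 + 37) / 1603 = 292/1603 = 0.1822 → 18.2 m.u.

18.2 m.u.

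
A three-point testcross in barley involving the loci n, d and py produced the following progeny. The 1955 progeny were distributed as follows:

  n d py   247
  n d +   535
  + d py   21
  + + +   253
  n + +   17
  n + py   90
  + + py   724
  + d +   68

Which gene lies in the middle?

The two most frequent reciprocal classes, + + py and n d +, are the parental types, so the F1 was + + py / n d +.
The two rarest classes, + d py and n + +, are the double crossovers. Comparing them with the parentals, only the d allele has switched, so d is the middle locus and the order is py – d – n.

d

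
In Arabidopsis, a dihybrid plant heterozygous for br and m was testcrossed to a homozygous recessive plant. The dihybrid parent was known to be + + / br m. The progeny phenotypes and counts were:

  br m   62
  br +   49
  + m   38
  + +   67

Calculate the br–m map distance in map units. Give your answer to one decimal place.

The recombinant classes are + m and br +: 38 + 49 = 87.
Recombination frequency = 87/216 = 0.4028 ≈ 40.3%, i.e. 40.3 map units.

40.3 map units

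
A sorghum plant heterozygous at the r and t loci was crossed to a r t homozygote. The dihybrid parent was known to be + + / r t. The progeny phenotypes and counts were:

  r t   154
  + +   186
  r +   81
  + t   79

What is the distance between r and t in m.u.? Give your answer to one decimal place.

32.0 m.u.

The recombinant classes are + t and r +: 79 + 81 = 160.
Recombination frequency = 160/500 = 0.3200 ≈ 32.0%, i.e. 32.0 m.u.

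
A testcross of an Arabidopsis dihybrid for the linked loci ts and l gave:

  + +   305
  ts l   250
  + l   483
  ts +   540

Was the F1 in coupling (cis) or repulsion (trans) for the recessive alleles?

The two most frequent classes are + l (483) and ts + (540); these are the parental (non-recombinant) types.
So the F1 carried + l on one chromosome and ts + on the other — the recessive alleles are on opposite chromosomes (trans / repulsion).

trans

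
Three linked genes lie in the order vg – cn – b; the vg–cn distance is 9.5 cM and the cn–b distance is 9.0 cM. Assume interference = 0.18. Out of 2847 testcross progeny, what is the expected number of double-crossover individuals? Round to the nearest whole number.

Map distances give recombination frequencies of 0.095 and 0.090 for the two intervals.
With interference 0.18 (so coincidence = 0.82), expected double-crossover frequency = 0.095 × 0.090 × 0.82 = 0.00701.
Expected number = 0.00701 × 2847 = 19.96 ≈ 20.

20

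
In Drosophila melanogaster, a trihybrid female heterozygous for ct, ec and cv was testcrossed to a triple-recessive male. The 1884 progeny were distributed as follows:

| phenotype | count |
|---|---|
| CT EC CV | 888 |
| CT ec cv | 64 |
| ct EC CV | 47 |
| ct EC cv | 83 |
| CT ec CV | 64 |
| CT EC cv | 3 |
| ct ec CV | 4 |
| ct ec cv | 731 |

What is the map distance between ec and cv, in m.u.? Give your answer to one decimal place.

The two most frequent reciprocal classes, ct ec cv and CT EC CV, are the parental types, so the F1 was ct ec cv / CT EC CV.
The two rarest classes, ct ec CV and CT EC cv, are the double crossovers. Comparing them with the parentals, only the cv allele has switched, so cv is the middle locus and the order is ec – cv – ct.
Crossovers in the ec–cv interval produce the single-crossover classes ct EC cv and CT ec CV (83 + 64 = 147) plus the double crossovers (7).
RF(ec–cv) = (147 + 7) / 1884 = 154/1884 = 0.0817 → 8.2 m.u.

8.2 m.u.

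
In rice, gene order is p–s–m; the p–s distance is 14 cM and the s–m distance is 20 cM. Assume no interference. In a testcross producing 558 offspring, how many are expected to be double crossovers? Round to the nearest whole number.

16

Map distances give recombination frequencies of 0.140 and 0.200 for the two intervals.
With no interference, expected double-crossover frequency = 0.140 × 0.200 = 0.02800.
Expected number = 0.02800 × 558 = 15.62 ≈ 16.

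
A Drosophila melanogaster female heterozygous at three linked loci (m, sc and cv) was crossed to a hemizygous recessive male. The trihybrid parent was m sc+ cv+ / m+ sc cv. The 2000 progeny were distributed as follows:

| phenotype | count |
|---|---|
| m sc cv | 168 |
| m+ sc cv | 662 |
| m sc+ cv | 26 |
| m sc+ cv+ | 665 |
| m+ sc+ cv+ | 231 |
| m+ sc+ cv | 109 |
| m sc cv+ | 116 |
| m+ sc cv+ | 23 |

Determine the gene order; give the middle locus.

The two rarest classes, m sc+ cv and m+ sc cv+, are the double crossovers. Comparing them with the parentals, only the cv allele has switched, so cv is the middle locus and the order is sc – cv – m.

cv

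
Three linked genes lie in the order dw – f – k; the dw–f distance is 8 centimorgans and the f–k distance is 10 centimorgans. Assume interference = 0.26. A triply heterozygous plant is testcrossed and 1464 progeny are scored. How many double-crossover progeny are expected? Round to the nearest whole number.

Map distances give recombination frequencies of 0.080 and 0.100 for the two intervals.
With interference 0.26 (so coincidence = 0.74), expected double-crossover frequency = 0.080 × 0.100 × 0.74 = 0.00592.
Expected number = 0.00592 × 1464 = 8.67 ≈ 9.

9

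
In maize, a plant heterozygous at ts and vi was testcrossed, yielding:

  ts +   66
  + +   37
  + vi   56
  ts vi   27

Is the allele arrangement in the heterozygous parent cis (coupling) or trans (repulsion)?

The two most frequent classes are + vi (56) and ts + (66); these are the parental (non-recombinant) types.
So the F1 carried + vi on one chromosome and ts + on the other — the recessive alleles are on opposite chromosomes (trans / repulsion).

trans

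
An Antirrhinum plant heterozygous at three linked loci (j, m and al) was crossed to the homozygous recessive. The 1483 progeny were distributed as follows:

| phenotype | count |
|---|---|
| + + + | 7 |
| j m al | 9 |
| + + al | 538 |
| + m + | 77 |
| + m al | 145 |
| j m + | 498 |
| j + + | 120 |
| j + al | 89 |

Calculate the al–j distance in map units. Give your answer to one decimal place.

The two most frequent reciprocal classes, + + al and j m +, are the parental types, so the F1 was + + al / j m +.
The two rarest classes, + + + and j m al, are the double crossovers. Comparing them with the parentals, only the al allele has switched, so al is the middle locus and the order is m – al – j.
Crossovers in the al–j interval produce the single-crossover classes j + al and + m + (89 + 77 = 166) plus the double crossovers (16).
RF(al–j) = (166 + 16) / 1483 = 182/1483 = 0.1227 → 12.3 map units.

12.3 map units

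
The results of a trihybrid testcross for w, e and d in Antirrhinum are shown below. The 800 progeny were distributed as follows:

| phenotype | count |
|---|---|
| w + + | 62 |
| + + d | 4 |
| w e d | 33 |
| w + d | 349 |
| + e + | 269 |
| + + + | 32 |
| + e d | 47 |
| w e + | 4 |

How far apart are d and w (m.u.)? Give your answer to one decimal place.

The two most frequent reciprocal classes, + e + and w + d, are the parental types, so the F1 was + e + / w + d.
The two rarest classes, w e + and + + d, are the double crossovers. Comparing them with the parentals, only the w allele has switched, so w is the middle locus and the order is e – w – d.
Crossovers in the w–d interval produce the single-crossover classes + e d and w + + (47 + 62 = 109) plus the double crossovers (8).
RF(w–d) = (109 + 8) / 800 = 117/800 = 0.1462 → 14.6 m.u.

14.6 m.u.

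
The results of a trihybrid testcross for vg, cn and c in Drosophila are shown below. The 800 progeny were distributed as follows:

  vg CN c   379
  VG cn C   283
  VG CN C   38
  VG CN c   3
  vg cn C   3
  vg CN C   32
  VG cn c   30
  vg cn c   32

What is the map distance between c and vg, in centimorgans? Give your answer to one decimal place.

The two most frequent reciprocal classes, VG cn C and vg CN c, are the parental types, so the F1 was VG cn C / vg CN c.
The two rarest classes, vg cn C and VG CN c, are the double crossovers. Comparing them with the parentals, only the vg allele has switched, so vg is the middle locus and the order is cn – vg – c.
Crossovers in the vg–c interval produce the single-crossover classes VG cn c and vg CN C (30 + 32 = 62) plus the double crossovers (6).
RF(vg–c) = (62 + 6) / 800 = 68/800 = 0.0850 → 8.5 centimorgans.

8.5 centimorgans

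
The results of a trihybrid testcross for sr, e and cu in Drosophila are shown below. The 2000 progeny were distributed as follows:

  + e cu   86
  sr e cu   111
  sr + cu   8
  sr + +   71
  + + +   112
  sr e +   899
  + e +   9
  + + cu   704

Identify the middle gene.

sr

The two most frequent reciprocal classes, + + cu and sr e +, are the parental types, so the F1 was + + cu / sr e +.
The two rarest classes, sr + cu and + e +, are the double crossovers. Comparing them with the parentals, only the sr allele has switched, so sr is the middle locus and the order is e – sr – cu.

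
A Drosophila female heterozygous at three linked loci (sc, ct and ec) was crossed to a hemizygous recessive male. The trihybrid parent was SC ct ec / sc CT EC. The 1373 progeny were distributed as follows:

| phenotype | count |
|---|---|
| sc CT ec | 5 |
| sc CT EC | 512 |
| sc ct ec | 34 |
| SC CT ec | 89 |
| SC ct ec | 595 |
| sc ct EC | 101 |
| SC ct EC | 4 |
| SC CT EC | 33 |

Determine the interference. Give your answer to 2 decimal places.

The two rarest classes, SC ct EC and sc CT ec, are the double crossovers. Comparing them with the parentals, only the ec allele has switched, so ec is the middle locus and the order is sc – ec – ct.
sc–ec: (67 + 9)/1373 = 0.0554; ec–ct: (190 + 9)/1373 = 0.1449.
Expected DCO frequency = 0.0554 × 0.1449 ≈ 0.00803; observed = 9/1373 ≈ 0.00655.
Coefficient of coincidence = 0.00655/0.00803 ≈ 0.82; interference = 1 − 0.82 = 0.18.

0.18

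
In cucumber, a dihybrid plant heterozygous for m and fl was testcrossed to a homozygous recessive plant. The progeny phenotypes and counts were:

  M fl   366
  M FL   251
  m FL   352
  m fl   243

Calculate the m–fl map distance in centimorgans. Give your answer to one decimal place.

The two most frequent classes, M fl (366) and m FL (352), are the parental types, so the F1 was M fl / m FL.
The recombinant classes are M FL and m fl: 251 + 243 = 494.
Recombination frequency = 494/1212 = 0.4076 ≈ 40.8%, i.e. 40.8 centimorgans.

40.8 centimorgans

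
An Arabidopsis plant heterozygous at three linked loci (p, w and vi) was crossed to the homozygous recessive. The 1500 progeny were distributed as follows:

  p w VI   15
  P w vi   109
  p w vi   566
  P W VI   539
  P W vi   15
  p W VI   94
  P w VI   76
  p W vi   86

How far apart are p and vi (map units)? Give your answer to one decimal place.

The two most frequent reciprocal classes, p w vi and P W VI, are the parental types, so the F1 was p w vi / P W VI.
The two rarest classes, p w VI and P W vi, are the double crossovers. Comparing them with the parentals, only the vi allele has switched, so vi is the middle locus and the order is p – vi – w.
Crossovers in the p–vi interval produce the single-crossover classes P w vi and p W VI (109 + 94 = 203) plus the double crossovers (30).
RF(p–vi) = (203 + 30) / 1500 = 233/1500 = 0.1553 → 15.5 map units.

15.5 map units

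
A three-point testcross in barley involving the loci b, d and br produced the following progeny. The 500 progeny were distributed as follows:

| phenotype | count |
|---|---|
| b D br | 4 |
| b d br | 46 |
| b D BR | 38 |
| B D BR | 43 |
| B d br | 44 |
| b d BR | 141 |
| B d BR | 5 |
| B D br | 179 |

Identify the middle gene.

b

The two most frequent reciprocal classes, B D br and b d BR, are the parental types, so the F1 was B D br / b d BR.
The two rarest classes, b D br and B d BR, are the double crossovers. Comparing them with the parentals, only the b allele has switched, so b is the middle locus and the order is br – b – d.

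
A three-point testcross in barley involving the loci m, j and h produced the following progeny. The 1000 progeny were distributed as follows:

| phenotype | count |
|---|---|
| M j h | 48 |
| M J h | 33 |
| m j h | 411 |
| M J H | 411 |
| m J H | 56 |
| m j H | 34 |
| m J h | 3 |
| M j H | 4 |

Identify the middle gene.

The two most frequent reciprocal classes, m j h and M J H, are the parental types, so the F1 was m j h / M J H.
The two rarest classes, m J h and M j H, are the double crossovers. Comparing them with the parentals, only the j allele has switched, so j is the middle locus and the order is m – j – h.

j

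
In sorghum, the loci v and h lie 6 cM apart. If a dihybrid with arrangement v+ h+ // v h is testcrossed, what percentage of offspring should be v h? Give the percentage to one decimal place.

A map distance of 6 cM corresponds to a recombination frequency of 0.060.
The F1 is v+ h+ / v h, so v h is a parental gamete class with expected frequency (1 − r)/2 = 0.940/2 = 0.4700.
That is 0.4700 = 47.0% of the progeny.

47.0%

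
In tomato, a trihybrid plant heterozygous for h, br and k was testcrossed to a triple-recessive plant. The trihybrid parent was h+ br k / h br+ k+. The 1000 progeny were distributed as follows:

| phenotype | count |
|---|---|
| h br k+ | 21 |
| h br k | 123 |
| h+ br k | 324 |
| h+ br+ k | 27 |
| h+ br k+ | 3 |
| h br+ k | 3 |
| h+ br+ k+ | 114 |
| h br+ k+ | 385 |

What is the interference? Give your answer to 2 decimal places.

0.54

The two rarest classes, h+ br k+ and h br+ k, are the double crossovers. Comparing them with the parentals, only the k allele has switched, so k is the middle locus and the order is h – k – br.
h–k: (237 + 6)/1000 = 0.2430; k–br: (48 + 6)/1000 = 0.0540.
Expected DCO frequency = 0.2430 × 0.0540 ≈ 0.01312; observed = 6/1000 ≈ 0.00600.
Coefficient of coincidence = 0.00600/0.01312 ≈ 0.46; interference = 1 − 0.46 = 0.54.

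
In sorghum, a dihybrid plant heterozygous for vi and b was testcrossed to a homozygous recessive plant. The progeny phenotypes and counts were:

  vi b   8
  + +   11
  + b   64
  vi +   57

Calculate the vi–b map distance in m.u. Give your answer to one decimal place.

13.6 m.u.

The two most frequent classes, + b (64) and vi + (57), are the parental types, so the F1 was + b / vi +.
The recombinant classes are + + and vi b: 11 + 8 = 19.
Recombination frequency = 19/140 = 0.1357 ≈ 13.6%, i.e. 13.6 m.u.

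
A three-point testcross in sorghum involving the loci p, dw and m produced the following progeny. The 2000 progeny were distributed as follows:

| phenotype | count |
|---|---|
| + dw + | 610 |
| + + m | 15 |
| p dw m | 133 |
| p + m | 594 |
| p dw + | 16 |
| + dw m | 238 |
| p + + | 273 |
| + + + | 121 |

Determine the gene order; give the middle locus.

The two most frequent reciprocal classes, + dw + and p + m, are the parental types, so the F1 was + dw + / p + m.
The two rarest classes, p dw + and + + m, are the double crossovers. Comparing them with the parentals, only the p allele has switched, so p is the middle locus and the order is m – p – dw.

p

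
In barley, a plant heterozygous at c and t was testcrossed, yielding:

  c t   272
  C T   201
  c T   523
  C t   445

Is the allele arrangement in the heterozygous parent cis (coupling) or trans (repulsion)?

The two most frequent classes are C t (445) and c T (523); these are the parental (non-recombinant) types.
So the F1 carried C t on one chromosome and c T on the other — the recessive alleles are on opposite chromosomes (trans / repulsion).

trans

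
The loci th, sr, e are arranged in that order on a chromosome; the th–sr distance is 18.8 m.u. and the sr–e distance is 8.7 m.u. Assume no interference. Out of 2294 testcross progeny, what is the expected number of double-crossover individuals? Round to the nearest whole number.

Map distances give recombination frequencies of 0.188 and 0.087 for the two intervals.
With no interference, expected double-crossover frequency = 0.188 × 0.087 = 0.01636.
Expected number = 0.01636 × 2294 = 37.52 ≈ 38.

38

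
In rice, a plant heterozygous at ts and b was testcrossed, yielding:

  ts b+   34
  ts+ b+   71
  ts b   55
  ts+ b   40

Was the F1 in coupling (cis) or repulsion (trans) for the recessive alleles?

cis

The two most frequent classes are ts+ b+ (71) and ts b (55); these are the parental (non-recombinant) types.
So the F1 carried ts+ b+ on one chromosome and ts b on the other — the recessive alleles are on the same chromosome (cis / coupling).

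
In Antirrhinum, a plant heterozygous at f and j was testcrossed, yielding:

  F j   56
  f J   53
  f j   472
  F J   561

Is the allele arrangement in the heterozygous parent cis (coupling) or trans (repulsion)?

The two most frequent classes are F J (561) and f j (472); these are the parental (non-recombinant) types.
So the F1 carried F J on one chromosome and f j on the other — the recessive alleles are on the same chromosome (cis / coupling).

cis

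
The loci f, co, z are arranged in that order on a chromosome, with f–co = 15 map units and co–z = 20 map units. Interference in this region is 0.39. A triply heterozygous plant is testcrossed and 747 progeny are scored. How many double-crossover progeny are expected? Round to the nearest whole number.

Map distances give recombination frequencies of 0.150 and 0.200 for the two intervals.
With interference 0.39 (so coincidence = 0.61), expected double-crossover frequency = 0.150 × 0.200 × 0.61 = 0.01830.
Expected number = 0.01830 × 747 = 13.67 ≈ 14.

14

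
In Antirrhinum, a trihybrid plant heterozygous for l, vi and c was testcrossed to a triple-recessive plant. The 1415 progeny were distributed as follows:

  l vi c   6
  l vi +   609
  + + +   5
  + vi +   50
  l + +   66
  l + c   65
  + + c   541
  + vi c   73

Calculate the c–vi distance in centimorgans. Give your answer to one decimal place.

The two most frequent reciprocal classes, + + c and l vi +, are the parental types, so the F1 was + + c / l vi +.
The two rarest classes, + + + and l vi c, are the double crossovers. Comparing them with the parentals, only the c allele has switched, so c is the middle locus and the order is l – c – vi.
Crossovers in the c–vi interval produce the single-crossover classes + vi c and l + + (73 + 66 = 139) plus the double crossovers (11).
RF(c–vi) = (139 + 11) / 1415 = 150/1415 = 0.1060 → 10.6 centimorgans.

10.6 centimorgans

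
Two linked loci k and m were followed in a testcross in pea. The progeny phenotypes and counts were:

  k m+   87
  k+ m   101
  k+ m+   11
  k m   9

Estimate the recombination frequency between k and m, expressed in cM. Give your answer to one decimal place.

The two most frequent classes, k+ m (101) and k m+ (87), are the parental types, so the F1 was k+ m / k m+.
The recombinant classes are k+ m+ and k m: 11 + 9 = 20.
Recombination frequency = 20/208 = 0.0962 ≈ 9.6%, i.e. 9.6 cM.

9.6 cM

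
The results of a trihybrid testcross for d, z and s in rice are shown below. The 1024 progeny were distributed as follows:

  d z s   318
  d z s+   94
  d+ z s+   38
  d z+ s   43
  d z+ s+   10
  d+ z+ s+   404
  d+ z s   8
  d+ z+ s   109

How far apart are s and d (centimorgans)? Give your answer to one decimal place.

The two most frequent reciprocal classes, d+ z+ s+ and d z s, are the parental types, so the F1 was d+ z+ s+ / d z s.
The two rarest classes, d z+ s+ and d+ z s, are the double crossovers. Comparing them with the parentals, only the d allele has switched, so d is the middle locus and the order is s – d – z.
Crossovers in the s–d interval produce the single-crossover classes d+ z+ s and d z s+ (109 + 94 = 203) plus the double crossovers (18).
RF(s–d) = (203 + 18) / 1024 = 221/1024 = 0.2158 → 21.6 centimorgans.

21.6 centimorgans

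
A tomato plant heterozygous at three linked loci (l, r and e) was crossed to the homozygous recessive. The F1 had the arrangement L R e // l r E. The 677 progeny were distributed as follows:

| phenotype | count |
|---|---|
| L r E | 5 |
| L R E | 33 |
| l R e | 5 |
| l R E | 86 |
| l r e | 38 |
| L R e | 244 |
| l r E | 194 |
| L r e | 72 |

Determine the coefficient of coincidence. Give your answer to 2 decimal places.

The two rarest classes, l R e and L r E, are the double crossovers. Comparing them with the parentals, only the l allele has switched, so l is the middle locus and the order is e – l – r.
e–l: (71 + 10)/677 = 0.1196; l–r: (158 + 10)/677 = 0.2482.
Expected DCO frequency = 0.1196 × 0.2482 ≈ 0.02968; observed = 10/677 ≈ 0.01477.
Coefficient of coincidence = 0.01477/0.02968 ≈ 0.50.

0.50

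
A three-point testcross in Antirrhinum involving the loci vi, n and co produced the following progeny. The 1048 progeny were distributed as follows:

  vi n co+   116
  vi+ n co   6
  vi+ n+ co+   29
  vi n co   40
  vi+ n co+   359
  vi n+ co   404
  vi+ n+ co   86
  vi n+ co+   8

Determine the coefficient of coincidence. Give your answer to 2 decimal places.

The two most frequent reciprocal classes, vi n+ co and vi+ n co+, are the parental types, so the F1 was vi n+ co / vi+ n co+.
The two rarest classes, vi n+ co+ and vi+ n co, are the double crossovers. Comparing them with the parentals, only the co allele has switched, so co is the middle locus and the order is vi – co – n.
vi–co: (202 + 14)/1048 = 0.2061; co–n: (69 + 14)/1048 = 0.0792.
Expected DCO frequency = 0.2061 × 0.0792 ≈ 0.01632; observed = 14/1048 ≈ 0.01336.
Coefficient of coincidence = 0.01336/0.01632 ≈ 0.82.

0.82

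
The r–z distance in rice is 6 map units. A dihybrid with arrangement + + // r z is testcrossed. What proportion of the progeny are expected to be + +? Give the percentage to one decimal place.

A map distance of 6 map units corresponds to a recombination frequency of 0.060.
The F1 is + + / r z, so + + is a parental gamete class with expected frequency (1 − r)/2 = 0.940/2 = 0.4700.
That is 0.4700 = 47.0% of the progeny.

47.0%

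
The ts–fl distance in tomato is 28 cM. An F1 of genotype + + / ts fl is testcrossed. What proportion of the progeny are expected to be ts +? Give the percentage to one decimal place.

14.0%

A map distance of 28 cM corresponds to a recombination frequency of 0.280.
The F1 is + + / ts fl, so ts + is a recombinant gamete class with expected frequency r/2 = 0.280/2 = 0.1400.
That is 0.1400 = 14.0% of the progeny.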